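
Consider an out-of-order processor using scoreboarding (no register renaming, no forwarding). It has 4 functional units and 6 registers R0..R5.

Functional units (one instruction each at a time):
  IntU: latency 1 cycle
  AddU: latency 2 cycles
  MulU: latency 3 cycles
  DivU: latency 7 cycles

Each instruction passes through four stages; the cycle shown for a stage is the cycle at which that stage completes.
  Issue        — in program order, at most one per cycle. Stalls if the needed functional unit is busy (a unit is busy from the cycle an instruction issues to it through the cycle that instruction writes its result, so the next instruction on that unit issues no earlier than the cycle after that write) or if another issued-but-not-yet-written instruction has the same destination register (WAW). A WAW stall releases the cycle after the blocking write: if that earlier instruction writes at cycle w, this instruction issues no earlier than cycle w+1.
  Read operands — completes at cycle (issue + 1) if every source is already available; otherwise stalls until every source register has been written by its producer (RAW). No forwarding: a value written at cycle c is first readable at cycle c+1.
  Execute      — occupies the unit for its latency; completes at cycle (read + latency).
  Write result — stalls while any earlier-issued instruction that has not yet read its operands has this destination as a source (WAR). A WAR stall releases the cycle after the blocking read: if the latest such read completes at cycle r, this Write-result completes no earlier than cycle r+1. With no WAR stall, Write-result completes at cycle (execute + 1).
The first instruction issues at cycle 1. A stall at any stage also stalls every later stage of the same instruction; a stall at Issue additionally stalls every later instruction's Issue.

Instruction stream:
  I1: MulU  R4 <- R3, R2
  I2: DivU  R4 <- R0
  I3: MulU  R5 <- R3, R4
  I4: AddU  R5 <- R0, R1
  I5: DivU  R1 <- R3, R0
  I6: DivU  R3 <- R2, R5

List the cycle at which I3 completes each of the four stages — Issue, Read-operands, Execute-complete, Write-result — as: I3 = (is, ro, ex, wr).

I3 = (8, 17, 20, 21)

t=1  I1 issues→MulU
t=2  I1 reads
t=5  I1 exec-done
t=6  I1 writes R4
t=7  I2 issues→DivU
t=8  I2 reads · I3 issues→MulU
t=15  I2 exec-done
t=16  I2 writes R4
t=17  I3 reads
t=20  I3 exec-done
t=21  I3 writes R5
t=22  I4 issues→AddU
t=23  I4 reads · I5 issues→DivU
t=24  I5 reads
t=25  I4 exec-done
t=26  I4 writes R5
t=31  I5 exec-done
t=32  I5 writes R1
t=33  I6 issues→DivU
t=34  I6 reads
t=41  I6 exec-done
t=42  I6 writes R3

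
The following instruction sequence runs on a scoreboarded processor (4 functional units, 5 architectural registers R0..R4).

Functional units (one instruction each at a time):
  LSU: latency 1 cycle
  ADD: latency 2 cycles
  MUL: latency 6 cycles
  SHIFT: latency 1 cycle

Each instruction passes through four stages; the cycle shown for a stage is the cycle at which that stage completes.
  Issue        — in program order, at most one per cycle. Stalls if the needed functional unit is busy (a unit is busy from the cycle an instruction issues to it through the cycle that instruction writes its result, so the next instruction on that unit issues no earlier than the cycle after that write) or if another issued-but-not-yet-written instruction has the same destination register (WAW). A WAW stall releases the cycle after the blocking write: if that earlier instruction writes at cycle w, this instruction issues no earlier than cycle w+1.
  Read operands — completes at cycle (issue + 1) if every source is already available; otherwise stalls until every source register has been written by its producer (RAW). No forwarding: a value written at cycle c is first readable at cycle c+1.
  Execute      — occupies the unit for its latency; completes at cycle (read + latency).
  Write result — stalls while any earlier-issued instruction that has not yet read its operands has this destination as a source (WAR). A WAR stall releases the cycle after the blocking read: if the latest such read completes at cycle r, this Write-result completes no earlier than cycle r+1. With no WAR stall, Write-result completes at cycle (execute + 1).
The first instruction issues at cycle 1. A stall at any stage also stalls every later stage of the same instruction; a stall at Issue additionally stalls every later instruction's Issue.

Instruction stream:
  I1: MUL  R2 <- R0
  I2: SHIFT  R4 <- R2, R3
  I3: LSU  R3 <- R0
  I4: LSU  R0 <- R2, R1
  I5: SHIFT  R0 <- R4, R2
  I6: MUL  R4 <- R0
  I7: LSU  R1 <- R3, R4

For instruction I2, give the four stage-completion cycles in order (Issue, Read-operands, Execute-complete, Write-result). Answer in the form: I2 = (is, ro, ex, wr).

I2 = (2, 10, 11, 12)

1) issue 1, read 2, done 8, write 9
2) issue 2, read 10, done 11, write 12  <RAW R2: wait I1 write@9>
3) issue 3, read 4, done 5, write 11  <WAR R3: wait I2 read@10>
4) issue 12, read 13, done 14, write 15  <struct: LSU busy until I3 writes@11>
5) issue 16, read 17, done 18, write 19  <WAW R0: wait I4 write@15>
6) issue 17, read 20, done 26, write 27  <RAW R0: wait I5 write@19>
7) issue 18, read 28, done 29, write 30  <RAW R4: wait I6 write@27>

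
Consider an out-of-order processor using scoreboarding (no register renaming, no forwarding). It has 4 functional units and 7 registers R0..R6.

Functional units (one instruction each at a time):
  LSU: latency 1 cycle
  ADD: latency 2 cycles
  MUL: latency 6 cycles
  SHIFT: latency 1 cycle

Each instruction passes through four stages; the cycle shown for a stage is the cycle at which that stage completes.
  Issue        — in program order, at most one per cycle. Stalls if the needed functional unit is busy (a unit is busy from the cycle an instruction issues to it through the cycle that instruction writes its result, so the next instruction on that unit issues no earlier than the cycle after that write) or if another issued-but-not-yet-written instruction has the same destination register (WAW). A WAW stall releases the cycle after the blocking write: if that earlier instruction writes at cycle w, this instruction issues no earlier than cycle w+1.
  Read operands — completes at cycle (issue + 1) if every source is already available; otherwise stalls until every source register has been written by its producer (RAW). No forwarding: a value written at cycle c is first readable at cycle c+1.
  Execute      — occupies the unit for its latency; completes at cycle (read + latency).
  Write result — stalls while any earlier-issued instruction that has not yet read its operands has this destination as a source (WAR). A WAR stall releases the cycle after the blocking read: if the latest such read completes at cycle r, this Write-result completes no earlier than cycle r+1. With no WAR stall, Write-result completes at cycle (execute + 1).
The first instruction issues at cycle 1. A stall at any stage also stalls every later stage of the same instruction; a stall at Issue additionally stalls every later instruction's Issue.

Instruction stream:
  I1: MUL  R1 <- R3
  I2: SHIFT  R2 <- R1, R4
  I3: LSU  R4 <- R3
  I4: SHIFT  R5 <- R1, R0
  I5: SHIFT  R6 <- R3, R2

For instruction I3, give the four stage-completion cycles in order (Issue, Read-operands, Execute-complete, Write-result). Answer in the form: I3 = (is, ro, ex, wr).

I3 = (3, 4, 5, 11)

I1: IS=1 RO=2 EX=8 WR=9
I2: IS=2 RO=10 EX=11 WR=12  [RAW R1: wait I1 write@9]
I3: IS=3 RO=4 EX=5 WR=11  [WAR R4: wait I2 read@10]
I4: IS=13 RO=14 EX=15 WR=16  [struct: SHIFT busy until I2 writes@12]
I5: IS=17 RO=18 EX=19 WR=20  [struct: SHIFT busy until I4 writes@16]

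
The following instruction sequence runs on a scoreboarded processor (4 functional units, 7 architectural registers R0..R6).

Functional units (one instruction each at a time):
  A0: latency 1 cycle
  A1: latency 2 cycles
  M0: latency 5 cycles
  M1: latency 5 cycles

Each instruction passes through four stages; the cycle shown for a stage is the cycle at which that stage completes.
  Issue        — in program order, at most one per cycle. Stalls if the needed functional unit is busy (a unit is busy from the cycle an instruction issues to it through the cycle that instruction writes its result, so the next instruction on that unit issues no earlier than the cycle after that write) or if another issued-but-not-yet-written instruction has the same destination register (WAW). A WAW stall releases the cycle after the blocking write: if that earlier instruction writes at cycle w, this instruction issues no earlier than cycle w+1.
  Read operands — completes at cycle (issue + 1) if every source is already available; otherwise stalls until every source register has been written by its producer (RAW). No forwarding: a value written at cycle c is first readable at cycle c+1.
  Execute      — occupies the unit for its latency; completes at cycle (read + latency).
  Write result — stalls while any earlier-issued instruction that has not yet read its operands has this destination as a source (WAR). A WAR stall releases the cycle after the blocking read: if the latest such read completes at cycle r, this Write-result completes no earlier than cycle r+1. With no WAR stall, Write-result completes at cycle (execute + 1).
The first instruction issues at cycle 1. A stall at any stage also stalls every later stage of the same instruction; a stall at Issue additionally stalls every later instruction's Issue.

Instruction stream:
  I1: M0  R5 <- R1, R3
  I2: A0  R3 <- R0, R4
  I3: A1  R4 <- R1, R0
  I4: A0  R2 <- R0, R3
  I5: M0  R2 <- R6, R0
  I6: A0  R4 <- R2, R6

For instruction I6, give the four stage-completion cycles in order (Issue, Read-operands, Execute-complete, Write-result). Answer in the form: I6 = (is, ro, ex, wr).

I6 = (11, 18, 19, 20)

1) issue 1, read 2, done 7, write 8
2) issue 2, read 3, done 4, write 5
3) issue 3, read 4, done 6, write 7
4) issue 6, read 7, done 8, write 9  <struct: A0 busy until I2 writes@5>
5) issue 10, read 11, done 16, write 17  <WAW R2: wait I4 write@9>
6) issue 11, read 18, done 19, write 20  <RAW R2: wait I5 write@17>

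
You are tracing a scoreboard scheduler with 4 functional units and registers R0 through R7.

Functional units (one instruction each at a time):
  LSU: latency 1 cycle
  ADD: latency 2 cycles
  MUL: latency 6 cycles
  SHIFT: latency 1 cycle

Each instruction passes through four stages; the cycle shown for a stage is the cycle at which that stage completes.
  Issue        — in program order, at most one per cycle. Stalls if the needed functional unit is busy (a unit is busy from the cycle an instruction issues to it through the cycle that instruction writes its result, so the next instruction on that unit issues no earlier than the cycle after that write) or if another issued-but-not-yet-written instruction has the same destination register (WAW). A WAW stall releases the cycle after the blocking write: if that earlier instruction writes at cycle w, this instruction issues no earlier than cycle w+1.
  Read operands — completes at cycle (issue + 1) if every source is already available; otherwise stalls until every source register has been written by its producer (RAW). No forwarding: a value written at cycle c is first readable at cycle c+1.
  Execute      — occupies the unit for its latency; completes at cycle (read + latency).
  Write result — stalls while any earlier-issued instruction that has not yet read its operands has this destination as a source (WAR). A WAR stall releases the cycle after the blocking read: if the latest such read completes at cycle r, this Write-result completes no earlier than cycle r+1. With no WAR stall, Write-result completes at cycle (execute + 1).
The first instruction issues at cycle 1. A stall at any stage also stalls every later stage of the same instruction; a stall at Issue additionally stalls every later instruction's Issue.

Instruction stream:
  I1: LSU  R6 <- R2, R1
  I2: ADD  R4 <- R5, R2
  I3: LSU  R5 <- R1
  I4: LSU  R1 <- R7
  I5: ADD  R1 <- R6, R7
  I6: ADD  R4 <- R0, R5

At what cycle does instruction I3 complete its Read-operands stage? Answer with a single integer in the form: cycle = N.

t=1  I1 dispatched to LSU
t=2  I1 operands ready; I2 dispatched to ADD
t=3  I1 complete; I2 operands ready
t=4  R6←I1
t=5  I2 complete; I3 dispatched to LSU
t=6  R4←I2; I3 operands ready
t=7  I3 complete
t=8  R5←I3
t=9  I4 dispatched to LSU
t=10  I4 operands ready
t=11  I4 complete
t=12  R1←I4
t=13  I5 dispatched to ADD
t=14  I5 operands ready
t=16  I5 complete
t=17  R1←I5
t=18  I6 dispatched to ADD
t=19  I6 operands ready
t=21  I6 complete
t=22  R4←I6

cycle = 6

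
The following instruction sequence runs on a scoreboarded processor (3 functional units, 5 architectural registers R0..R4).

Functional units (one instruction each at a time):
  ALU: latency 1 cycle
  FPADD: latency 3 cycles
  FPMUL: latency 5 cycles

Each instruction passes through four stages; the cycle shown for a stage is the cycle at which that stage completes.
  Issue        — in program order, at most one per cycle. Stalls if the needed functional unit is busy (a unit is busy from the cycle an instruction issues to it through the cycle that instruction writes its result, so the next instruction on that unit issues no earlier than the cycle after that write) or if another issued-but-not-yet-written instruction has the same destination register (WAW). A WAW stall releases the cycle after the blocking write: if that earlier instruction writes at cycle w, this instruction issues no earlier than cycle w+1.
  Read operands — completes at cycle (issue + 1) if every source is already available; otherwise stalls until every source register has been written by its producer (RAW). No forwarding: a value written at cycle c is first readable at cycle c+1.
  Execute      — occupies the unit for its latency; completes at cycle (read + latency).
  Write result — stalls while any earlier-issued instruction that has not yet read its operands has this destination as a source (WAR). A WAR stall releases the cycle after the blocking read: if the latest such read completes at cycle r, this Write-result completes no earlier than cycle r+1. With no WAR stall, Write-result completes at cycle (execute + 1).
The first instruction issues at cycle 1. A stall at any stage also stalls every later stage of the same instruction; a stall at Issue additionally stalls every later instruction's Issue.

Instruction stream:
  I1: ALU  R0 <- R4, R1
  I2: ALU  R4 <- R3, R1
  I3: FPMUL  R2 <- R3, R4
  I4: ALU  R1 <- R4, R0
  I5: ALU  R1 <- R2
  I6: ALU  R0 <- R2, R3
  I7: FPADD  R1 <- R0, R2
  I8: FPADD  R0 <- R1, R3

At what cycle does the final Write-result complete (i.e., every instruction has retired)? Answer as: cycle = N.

[1] I1→ALU
[2] I1 RO
[3] I1 EX
[4] I1 WR R0
[5] I2→ALU
[6] I2 RO · I3→FPMUL
[7] I2 EX
[8] I2 WR R4
[9] I3 RO · I4→ALU
[10] I4 RO
[11] I4 EX
[12] I4 WR R1
[13] I5→ALU
[14] I3 EX
[15] I3 WR R2
[16] I5 RO
[17] I5 EX
[18] I5 WR R1
[19] I6→ALU
[20] I6 RO · I7→FPADD
[21] I6 EX
[22] I6 WR R0
[23] I7 RO
[26] I7 EX
[27] I7 WR R1
[28] I8→FPADD
[29] I8 RO
[32] I8 EX
[33] I8 WR R0

cycle = 33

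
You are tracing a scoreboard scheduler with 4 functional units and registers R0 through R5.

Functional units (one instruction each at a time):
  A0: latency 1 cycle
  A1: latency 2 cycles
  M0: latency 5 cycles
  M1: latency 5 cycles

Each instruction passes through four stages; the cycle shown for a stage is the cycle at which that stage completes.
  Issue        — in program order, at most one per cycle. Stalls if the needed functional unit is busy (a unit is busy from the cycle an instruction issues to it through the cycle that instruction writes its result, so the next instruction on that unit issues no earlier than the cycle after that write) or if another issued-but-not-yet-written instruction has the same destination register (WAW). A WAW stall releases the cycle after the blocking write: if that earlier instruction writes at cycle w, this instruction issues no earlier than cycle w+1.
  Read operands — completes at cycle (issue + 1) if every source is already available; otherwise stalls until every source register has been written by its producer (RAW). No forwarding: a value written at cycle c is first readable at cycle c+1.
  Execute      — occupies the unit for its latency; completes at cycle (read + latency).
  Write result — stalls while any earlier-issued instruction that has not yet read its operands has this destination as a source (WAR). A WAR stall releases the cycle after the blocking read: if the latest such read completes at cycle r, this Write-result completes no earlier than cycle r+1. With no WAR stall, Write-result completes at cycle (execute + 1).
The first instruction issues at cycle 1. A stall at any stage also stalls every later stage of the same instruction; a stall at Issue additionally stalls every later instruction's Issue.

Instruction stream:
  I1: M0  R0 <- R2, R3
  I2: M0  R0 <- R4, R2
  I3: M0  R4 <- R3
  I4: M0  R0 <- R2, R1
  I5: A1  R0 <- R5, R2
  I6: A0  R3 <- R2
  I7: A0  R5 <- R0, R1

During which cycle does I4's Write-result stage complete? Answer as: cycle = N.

I1: IS=1 RO=2 EX=7 WR=8
I2: IS=9 RO=10 EX=15 WR=16  [struct: M0 busy until I1 writes@8]
I3: IS=17 RO=18 EX=23 WR=24  [struct: M0 busy until I2 writes@16]
I4: IS=25 RO=26 EX=31 WR=32  [struct: M0 busy until I3 writes@24]
I5: IS=33 RO=34 EX=36 WR=37  [WAW R0: wait I4 write@32]
I6: IS=34 RO=35 EX=36 WR=37
I7: IS=38 RO=39 EX=40 WR=41  [struct: A0 busy until I6 writes@37]

cycle = 32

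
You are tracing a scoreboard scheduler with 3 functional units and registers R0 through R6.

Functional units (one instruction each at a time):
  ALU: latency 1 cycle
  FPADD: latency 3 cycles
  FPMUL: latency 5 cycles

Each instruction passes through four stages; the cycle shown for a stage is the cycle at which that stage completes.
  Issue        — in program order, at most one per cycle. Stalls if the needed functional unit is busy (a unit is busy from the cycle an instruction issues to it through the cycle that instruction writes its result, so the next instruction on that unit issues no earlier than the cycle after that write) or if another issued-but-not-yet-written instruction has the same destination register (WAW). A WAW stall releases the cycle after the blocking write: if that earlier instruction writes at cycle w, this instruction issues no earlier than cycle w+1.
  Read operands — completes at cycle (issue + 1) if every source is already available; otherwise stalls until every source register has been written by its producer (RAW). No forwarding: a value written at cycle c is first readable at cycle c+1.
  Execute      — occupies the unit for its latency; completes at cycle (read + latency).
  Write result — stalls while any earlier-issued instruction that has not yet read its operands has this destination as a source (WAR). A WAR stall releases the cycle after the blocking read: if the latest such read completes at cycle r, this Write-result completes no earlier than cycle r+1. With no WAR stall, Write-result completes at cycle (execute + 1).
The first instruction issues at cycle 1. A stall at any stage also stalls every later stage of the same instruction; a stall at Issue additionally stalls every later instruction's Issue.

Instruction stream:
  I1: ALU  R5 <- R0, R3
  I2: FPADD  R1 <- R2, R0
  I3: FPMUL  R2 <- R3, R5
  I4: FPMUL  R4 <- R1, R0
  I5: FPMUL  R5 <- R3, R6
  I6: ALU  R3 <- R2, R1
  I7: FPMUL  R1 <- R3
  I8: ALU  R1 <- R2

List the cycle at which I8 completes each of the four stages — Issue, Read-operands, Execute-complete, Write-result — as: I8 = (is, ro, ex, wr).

I1  is:1  ro:2  ex:3  wr:4
I2  is:2  ro:3  ex:6  wr:7
I3  is:3  ro:5  ex:10  wr:11  — RAW R5: wait I1 write@4
I4  is:12  ro:13  ex:18  wr:19  — struct: FPMUL busy until I3 writes@11
I5  is:20  ro:21  ex:26  wr:27  — struct: FPMUL busy until I4 writes@19
I6  is:21  ro:22  ex:23  wr:24
I7  is:28  ro:29  ex:34  wr:35  — struct: FPMUL busy until I5 writes@27
I8  is:36  ro:37  ex:38  wr:39  — WAW R1: wait I7 write@35

I8 = (36, 37, 38, 39)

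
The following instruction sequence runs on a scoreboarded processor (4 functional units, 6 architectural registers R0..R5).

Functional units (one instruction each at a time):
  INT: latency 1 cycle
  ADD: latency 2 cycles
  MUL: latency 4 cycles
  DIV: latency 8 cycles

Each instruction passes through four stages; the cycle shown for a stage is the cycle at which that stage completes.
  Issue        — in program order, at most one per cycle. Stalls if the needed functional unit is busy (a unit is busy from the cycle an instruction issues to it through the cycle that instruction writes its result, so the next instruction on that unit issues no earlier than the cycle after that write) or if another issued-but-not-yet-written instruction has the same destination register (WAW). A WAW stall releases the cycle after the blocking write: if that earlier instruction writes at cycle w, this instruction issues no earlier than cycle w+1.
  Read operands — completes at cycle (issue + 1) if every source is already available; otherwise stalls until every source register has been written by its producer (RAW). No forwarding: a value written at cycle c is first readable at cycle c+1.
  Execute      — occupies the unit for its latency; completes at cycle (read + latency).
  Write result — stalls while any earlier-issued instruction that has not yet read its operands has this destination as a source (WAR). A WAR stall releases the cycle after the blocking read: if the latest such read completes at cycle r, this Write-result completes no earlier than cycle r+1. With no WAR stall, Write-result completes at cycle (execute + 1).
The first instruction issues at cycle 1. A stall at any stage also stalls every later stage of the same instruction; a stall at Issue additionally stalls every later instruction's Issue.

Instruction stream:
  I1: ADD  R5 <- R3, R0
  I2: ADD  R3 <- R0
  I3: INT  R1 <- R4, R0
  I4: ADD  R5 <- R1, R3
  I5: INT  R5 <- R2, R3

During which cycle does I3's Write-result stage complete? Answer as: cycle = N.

[1] issue I1 (ADD)
[2] I1 read-ops
[4] I1 finished on ADD
[5] I1→R5
[6] issue I2 (ADD)
[7] I2 read-ops, issue I3 (INT)
[8] I3 read-ops
[9] I2 finished on ADD, I3 finished on INT
[10] I2→R3, I3→R1
[11] issue I4 (ADD)
[12] I4 read-ops
[14] I4 finished on ADD
[15] I4→R5
[16] issue I5 (INT)
[17] I5 read-ops
[18] I5 finished on INT
[19] I5→R5

cycle = 10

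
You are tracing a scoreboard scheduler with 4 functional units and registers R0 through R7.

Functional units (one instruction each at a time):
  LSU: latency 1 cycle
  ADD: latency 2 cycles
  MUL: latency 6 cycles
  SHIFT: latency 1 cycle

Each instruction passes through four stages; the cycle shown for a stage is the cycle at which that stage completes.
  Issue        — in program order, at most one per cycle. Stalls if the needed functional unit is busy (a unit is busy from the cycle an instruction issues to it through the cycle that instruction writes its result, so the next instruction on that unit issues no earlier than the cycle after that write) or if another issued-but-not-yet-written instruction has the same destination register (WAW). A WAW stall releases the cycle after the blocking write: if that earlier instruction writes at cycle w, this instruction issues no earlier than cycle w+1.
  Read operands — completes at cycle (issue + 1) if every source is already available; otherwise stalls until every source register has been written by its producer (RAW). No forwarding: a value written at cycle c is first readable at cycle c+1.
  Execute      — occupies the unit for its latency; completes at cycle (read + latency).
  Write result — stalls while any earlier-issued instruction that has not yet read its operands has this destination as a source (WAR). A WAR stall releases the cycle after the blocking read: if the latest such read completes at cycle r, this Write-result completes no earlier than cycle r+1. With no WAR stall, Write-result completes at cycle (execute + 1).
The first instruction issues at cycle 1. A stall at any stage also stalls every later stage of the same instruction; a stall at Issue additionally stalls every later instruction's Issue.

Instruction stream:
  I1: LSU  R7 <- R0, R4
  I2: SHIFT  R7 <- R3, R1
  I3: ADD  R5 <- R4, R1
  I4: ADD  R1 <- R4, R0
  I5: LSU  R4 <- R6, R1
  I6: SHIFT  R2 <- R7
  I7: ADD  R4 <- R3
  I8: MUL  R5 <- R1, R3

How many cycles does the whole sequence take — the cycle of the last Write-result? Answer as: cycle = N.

cycle = 28

[I1] 1/2/3/4
[I2] 5/6/7/8  (WAW R7: wait I1 write@4)
[I3] 6/7/9/10
[I4] 11/12/14/15  (struct: ADD busy until I3 writes@10)
[I5] 12/16/17/18  (RAW R1: wait I4 write@15)
[I6] 13/14/15/16
[I7] 19/20/22/23  (WAW R4: wait I5 write@18)
[I8] 20/21/27/28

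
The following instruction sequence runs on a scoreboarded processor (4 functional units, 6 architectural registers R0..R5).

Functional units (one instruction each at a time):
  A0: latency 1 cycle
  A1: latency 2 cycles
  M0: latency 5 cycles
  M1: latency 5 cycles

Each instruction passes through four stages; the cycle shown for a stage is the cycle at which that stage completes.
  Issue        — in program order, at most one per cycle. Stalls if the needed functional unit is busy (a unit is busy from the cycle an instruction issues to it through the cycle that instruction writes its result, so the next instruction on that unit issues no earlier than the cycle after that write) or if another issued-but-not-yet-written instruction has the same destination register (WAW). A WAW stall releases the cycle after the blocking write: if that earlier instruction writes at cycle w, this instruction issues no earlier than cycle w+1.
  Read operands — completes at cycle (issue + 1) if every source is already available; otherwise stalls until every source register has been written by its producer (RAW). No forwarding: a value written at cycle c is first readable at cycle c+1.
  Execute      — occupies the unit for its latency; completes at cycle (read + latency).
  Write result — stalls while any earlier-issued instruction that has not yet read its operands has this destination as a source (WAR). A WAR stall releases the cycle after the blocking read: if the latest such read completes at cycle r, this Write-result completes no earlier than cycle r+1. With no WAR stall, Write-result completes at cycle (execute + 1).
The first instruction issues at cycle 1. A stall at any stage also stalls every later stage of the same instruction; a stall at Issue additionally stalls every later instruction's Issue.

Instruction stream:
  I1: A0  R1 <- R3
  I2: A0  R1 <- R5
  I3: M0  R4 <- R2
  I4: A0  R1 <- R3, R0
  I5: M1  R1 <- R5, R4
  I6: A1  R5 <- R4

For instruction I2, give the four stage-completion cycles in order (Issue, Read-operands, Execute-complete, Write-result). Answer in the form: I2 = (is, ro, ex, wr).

c1: issue I1 (A0)
c2: I1 read-ops
c3: I1 finished on A0
c4: I1→R1
c5: issue I2 (A0)
c6: I2 read-ops, issue I3 (M0)
c7: I2 finished on A0, I3 read-ops
c8: I2→R1
c9: issue I4 (A0)
c10: I4 read-ops
c11: I4 finished on A0
c12: I3 finished on M0, I4→R1
c13: I3→R4, issue I5 (M1)
c14: I5 read-ops, issue I6 (A1)
c15: I6 read-ops
c17: I6 finished on A1
c18: I6→R5
c19: I5 finished on M1
c20: I5→R1

I2 = (5, 6, 7, 8)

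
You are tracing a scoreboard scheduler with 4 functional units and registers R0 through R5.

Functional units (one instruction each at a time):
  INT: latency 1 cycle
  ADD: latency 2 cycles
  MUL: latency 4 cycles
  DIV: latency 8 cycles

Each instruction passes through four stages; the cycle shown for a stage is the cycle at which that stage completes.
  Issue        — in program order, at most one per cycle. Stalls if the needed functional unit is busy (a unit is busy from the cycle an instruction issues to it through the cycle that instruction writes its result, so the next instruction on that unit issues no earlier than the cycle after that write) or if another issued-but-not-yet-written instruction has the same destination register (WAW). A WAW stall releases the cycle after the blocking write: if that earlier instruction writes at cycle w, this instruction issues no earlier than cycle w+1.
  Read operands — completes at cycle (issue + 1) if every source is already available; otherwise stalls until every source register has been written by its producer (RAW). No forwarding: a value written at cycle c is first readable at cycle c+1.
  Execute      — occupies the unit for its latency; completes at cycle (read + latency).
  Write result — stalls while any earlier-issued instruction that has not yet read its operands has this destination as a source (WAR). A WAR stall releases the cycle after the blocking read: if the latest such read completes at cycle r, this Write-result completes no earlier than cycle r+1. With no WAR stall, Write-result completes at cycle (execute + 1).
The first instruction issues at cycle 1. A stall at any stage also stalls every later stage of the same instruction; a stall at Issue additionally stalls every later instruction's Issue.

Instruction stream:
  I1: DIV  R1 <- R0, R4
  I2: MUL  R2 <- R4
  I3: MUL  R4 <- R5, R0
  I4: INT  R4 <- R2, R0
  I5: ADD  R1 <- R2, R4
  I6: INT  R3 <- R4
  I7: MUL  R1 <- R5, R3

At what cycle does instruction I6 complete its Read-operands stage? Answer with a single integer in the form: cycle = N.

cycle = 21

I1  is:1  ro:2  ex:10  wr:11
I2  is:2  ro:3  ex:7  wr:8
I3  is:9  ro:10  ex:14  wr:15  — struct: MUL busy until I2 writes@8
I4  is:16  ro:17  ex:18  wr:19  — WAW R4: wait I3 write@15
I5  is:17  ro:20  ex:22  wr:23  — RAW R4: wait I4 write@19
I6  is:20  ro:21  ex:22  wr:23  — struct: INT busy until I4 writes@19
I7  is:24  ro:25  ex:29  wr:30  — WAW R1: wait I5 write@23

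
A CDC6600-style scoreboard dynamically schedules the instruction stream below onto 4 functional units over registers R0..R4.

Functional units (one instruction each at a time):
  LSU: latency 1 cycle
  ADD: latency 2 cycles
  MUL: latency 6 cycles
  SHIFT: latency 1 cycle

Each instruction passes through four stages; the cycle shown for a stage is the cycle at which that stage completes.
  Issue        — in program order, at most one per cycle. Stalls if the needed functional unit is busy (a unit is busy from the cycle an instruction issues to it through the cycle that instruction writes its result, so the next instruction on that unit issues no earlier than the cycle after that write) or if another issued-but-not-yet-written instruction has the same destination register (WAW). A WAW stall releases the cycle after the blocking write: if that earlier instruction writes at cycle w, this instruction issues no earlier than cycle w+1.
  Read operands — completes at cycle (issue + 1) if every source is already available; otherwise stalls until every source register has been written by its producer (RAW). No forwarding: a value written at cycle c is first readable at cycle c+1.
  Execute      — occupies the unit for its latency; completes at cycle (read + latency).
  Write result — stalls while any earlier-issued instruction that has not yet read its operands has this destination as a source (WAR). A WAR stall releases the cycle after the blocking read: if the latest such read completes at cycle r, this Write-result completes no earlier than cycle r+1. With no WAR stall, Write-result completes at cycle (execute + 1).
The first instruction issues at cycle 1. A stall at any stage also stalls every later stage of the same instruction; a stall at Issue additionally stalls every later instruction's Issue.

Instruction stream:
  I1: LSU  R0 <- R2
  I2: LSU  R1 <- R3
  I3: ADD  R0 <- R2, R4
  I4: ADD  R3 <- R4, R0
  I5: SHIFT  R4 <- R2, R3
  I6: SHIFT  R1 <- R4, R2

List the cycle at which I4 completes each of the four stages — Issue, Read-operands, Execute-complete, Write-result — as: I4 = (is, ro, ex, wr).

I4 = (11, 12, 14, 15)

c1: issue I1 (LSU)
c2: I1 read-ops
c3: I1 finished on LSU
c4: I1→R0
c5: issue I2 (LSU)
c6: I2 read-ops | issue I3 (ADD)
c7: I2 finished on LSU | I3 read-ops
c8: I2→R1
c9: I3 finished on ADD
c10: I3→R0
c11: issue I4 (ADD)
c12: I4 read-ops | issue I5 (SHIFT)
c14: I4 finished on ADD
c15: I4→R3
c16: I5 read-ops
c17: I5 finished on SHIFT
c18: I5→R4
c19: issue I6 (SHIFT)
c20: I6 read-ops
c21: I6 finished on SHIFT
c22: I6→R1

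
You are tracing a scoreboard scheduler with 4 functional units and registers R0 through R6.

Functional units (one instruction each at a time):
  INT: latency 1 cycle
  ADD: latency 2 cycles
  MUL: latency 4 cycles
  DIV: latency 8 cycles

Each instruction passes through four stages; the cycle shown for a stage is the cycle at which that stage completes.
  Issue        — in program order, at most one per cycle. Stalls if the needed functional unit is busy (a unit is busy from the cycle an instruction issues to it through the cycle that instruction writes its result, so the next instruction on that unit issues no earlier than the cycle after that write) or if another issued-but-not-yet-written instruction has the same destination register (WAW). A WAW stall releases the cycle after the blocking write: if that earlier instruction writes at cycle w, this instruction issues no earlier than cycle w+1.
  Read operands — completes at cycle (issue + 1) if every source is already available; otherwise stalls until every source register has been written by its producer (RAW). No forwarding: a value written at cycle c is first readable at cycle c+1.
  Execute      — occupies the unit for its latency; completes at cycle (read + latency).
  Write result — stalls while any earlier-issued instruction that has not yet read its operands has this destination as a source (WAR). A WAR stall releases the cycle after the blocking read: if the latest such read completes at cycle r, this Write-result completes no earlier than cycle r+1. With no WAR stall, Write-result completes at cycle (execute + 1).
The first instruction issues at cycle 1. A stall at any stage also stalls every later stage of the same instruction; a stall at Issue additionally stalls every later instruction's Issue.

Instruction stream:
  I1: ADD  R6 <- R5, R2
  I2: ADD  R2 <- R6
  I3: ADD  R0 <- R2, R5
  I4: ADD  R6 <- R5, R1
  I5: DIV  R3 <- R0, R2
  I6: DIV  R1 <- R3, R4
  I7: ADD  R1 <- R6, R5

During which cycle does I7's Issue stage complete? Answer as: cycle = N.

cycle = 39

t=1  issue I1 (ADD)
t=2  I1 read-ops
t=4  I1 finished on ADD
t=5  I1→R6
t=6  issue I2 (ADD)
t=7  I2 read-ops
t=9  I2 finished on ADD
t=10  I2→R2
t=11  issue I3 (ADD)
t=12  I3 read-ops
t=14  I3 finished on ADD
t=15  I3→R0
t=16  issue I4 (ADD)
t=17  I4 read-ops, issue I5 (DIV)
t=18  I5 read-ops
t=19  I4 finished on ADD
t=20  I4→R6
t=26  I5 finished on DIV
t=27  I5→R3
t=28  issue I6 (DIV)
t=29  I6 read-ops
t=37  I6 finished on DIV
t=38  I6→R1
t=39  issue I7 (ADD)
t=40  I7 read-ops
t=42  I7 finished on ADD
t=43  I7→R1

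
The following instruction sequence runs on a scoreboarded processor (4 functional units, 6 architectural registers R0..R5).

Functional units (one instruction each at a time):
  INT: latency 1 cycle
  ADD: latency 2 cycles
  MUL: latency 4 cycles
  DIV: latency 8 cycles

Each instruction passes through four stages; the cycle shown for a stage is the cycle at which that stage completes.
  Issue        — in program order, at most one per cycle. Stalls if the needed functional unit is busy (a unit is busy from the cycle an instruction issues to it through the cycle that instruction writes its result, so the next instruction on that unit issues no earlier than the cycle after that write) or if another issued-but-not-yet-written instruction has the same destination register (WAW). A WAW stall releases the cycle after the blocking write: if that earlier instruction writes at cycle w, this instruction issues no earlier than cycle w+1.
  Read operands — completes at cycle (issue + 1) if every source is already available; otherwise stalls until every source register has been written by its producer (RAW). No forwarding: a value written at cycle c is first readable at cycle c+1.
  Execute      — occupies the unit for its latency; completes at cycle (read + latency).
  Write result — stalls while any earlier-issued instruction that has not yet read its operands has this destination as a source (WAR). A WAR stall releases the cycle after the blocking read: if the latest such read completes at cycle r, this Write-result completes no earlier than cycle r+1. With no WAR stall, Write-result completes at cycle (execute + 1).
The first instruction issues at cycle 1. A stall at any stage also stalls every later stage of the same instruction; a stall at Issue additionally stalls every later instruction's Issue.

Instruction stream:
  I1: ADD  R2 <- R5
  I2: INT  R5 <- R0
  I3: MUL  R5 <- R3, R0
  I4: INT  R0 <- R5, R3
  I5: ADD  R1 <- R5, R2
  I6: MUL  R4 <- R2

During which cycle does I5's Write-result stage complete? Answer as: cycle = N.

cycle = 16

t=1  issue I1 (ADD)
t=2  I1 read-ops | issue I2 (INT)
t=3  I2 read-ops
t=4  I1 finished on ADD | I2 finished on INT
t=5  I1→R2 | I2→R5
t=6  issue I3 (MUL)
t=7  I3 read-ops | issue I4 (INT)
t=8  issue I5 (ADD)
t=11  I3 finished on MUL
t=12  I3→R5
t=13  I4 read-ops | I5 read-ops | issue I6 (MUL)
t=14  I4 finished on INT | I6 read-ops
t=15  I4→R0 | I5 finished on ADD
t=16  I5→R1
t=18  I6 finished on MUL
t=19  I6→R4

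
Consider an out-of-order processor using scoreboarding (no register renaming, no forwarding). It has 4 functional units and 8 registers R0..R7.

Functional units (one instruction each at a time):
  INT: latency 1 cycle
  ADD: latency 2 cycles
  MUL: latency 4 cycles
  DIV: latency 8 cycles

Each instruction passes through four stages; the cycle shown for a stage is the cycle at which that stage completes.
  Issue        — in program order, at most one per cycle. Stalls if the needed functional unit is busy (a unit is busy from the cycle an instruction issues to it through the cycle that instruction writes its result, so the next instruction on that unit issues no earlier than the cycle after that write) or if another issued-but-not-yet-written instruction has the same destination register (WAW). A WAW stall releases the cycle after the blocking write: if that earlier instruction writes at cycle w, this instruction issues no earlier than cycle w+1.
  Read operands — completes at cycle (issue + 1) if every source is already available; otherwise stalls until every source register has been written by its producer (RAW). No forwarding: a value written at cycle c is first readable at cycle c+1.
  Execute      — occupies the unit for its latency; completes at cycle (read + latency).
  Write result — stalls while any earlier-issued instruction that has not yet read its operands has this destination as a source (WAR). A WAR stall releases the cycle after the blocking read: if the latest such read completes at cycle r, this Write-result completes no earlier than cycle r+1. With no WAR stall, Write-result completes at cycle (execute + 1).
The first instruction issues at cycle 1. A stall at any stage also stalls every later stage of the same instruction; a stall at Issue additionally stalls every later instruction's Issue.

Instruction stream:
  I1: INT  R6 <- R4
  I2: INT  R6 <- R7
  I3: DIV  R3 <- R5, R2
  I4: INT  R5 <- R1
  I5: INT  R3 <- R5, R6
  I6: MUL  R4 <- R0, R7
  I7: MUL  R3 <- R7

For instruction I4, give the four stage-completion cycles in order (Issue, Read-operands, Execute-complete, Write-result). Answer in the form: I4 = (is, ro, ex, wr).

I4 = (9, 10, 11, 12)

cycle 1: I1→INT
cycle 2: I1 RO
cycle 3: I1 EX
cycle 4: I1 WR R6
cycle 5: I2→INT
cycle 6: I2 RO, I3→DIV
cycle 7: I2 EX, I3 RO
cycle 8: I2 WR R6
cycle 9: I4→INT
cycle 10: I4 RO
cycle 11: I4 EX
cycle 12: I4 WR R5
cycle 15: I3 EX
cycle 16: I3 WR R3
cycle 17: I5→INT
cycle 18: I5 RO, I6→MUL
cycle 19: I5 EX, I6 RO
cycle 20: I5 WR R3
cycle 23: I6 EX
cycle 24: I6 WR R4
cycle 25: I7→MUL
cycle 26: I7 RO
cycle 30: I7 EX
cycle 31: I7 WR R3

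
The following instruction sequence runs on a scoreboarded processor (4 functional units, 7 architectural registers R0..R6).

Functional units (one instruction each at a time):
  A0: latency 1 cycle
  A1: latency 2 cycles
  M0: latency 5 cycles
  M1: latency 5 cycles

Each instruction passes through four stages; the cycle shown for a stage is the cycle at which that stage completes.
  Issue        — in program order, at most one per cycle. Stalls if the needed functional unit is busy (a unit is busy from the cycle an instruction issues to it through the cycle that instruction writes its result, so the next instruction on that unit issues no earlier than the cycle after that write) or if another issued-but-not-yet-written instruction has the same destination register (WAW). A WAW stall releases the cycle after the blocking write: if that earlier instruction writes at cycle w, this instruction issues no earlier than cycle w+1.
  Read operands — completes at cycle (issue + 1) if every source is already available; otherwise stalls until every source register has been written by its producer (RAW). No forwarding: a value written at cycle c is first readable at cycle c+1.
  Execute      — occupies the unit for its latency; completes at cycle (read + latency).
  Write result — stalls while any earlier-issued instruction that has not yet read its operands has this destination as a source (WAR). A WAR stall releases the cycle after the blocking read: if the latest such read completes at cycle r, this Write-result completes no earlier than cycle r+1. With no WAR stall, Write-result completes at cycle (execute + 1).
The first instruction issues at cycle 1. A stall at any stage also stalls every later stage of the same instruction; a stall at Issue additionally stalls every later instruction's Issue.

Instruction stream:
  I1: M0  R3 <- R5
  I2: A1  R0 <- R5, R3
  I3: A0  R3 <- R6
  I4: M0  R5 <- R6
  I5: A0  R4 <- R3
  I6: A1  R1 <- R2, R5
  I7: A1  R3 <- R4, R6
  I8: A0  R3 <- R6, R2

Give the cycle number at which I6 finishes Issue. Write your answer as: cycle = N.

c1: I1→M0
c2: I1 RO, I2→A1
c7: I1 EX
c8: I1 WR R3
c9: I2 RO, I3→A0
c10: I3 RO, I4→M0
c11: I2 EX, I3 EX, I4 RO
c12: I2 WR R0, I3 WR R3
c13: I5→A0
c14: I5 RO, I6→A1
c15: I5 EX
c16: I4 EX, I5 WR R4
c17: I4 WR R5
c18: I6 RO
c20: I6 EX
c21: I6 WR R1
c22: I7→A1
c23: I7 RO
c25: I7 EX
c26: I7 WR R3
c27: I8→A0
c28: I8 RO
c29: I8 EX
c30: I8 WR R3

cycle = 14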